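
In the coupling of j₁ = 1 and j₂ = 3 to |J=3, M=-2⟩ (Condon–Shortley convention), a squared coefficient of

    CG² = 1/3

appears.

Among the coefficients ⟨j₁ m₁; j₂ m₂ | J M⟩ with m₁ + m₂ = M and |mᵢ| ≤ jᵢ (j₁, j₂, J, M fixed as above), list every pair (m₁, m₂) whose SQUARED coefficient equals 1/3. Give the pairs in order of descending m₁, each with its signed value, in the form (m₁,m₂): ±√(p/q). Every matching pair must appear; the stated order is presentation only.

Admissible pairs with m₁+m₂ = M = -2: (-1,-1), (0,-2), (1,-3)
  (m₁,m₂)=(1,-3): CG² = 1/4, CG = +√(1/4)
  (m₁,m₂)=(0,-2): CG² = 1/3, CG = +√(1/3)   ← matches the target
  (m₁,m₂)=(-1,-1): CG² = 5/12, CG = −√(5/12)
Pairs with CG² = 1/3: (0,-2): +√(1/3)

(0,-2): +√(1/3)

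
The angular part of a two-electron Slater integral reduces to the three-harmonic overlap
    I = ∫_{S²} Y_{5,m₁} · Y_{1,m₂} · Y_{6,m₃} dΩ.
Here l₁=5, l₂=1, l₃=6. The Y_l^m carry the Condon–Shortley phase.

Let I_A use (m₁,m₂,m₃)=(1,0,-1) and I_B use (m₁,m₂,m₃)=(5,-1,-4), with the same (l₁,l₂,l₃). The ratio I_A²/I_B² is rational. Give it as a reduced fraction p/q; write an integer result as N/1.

l's match ⇒ only the (l;m) 3-j factors differ between A and B.
A: triangle coeff Δ(5,1,6) = 1/858; Σ_t [0,0]: t=0:+1/17280 = 1/17280; (3j)²=35/858 [(5 1 6; 1 0 -1)], sign=-1
B: triangle coeff Δ(5,1,6) = 1/858; Σ_t [0,0]: t=0:+1/7257600 = 1/7257600; (3j)²=1/858 [(5 1 6; 5 -1 -4)], sign=+1
I_A²/I_B² = (35/858)/(1/858) = 35/1

35/1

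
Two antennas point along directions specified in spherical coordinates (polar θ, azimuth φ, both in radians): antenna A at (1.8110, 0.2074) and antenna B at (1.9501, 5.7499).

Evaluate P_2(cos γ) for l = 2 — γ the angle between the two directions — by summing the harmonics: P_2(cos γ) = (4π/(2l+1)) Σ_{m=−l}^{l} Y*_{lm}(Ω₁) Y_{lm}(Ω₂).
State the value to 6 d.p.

Term-by-term m-sum for l=2 (normalisation 4π/5 = 2.513274):
  term(m=-2) = +0.010848+0.120979i   from Y*(Ω₁)=+0.333509+0.146861i, Y(Ω₂)=+0.161034+0.291834i
  term(m=-1) = +0.035007+0.032009i   from Y*(Ω₁)=-0.174687-0.036759i, Y(Ω₂)=-0.228825-0.135084i
  term(m=+0) = +0.048616+0.000000i   from Y*(Ω₁)=-0.261841-0.000000i, Y(Ω₂)=-0.185669+0.000000i
  term(m=+1) = +0.035007-0.032009i   from Y*(Ω₁)=+0.174687-0.036759i, Y(Ω₂)=+0.228825-0.135084i
  term(m=+2) = +0.010848-0.120979i   from Y*(Ω₁)=+0.333509-0.146861i, Y(Ω₂)=+0.161034-0.291834i
Σ over m = +0.140325+0.000000i; ×(4π/5) → +0.352676+0.000000i. Real part: 0.352676

0.352676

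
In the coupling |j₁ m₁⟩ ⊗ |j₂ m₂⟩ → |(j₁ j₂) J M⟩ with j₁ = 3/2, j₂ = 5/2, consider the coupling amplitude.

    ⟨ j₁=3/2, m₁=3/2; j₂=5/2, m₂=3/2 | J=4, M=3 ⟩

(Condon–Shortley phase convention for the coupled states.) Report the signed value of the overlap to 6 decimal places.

+0.790569

triangle: 0!×3!×5!/9! = 720/362880
(j±m)!: 3!×0!×4!×1!×7!×1! = 725760
prefactor² = (2J+1)×Δ×N² = 12960
  k=0: +1/(0!×0!×0!×4!×3!×1!) = 1/144
Σ = 1/144  ⇒  CG² = 12960×(1/144)² = 5/8
CG = +√(5/8) = +0.790569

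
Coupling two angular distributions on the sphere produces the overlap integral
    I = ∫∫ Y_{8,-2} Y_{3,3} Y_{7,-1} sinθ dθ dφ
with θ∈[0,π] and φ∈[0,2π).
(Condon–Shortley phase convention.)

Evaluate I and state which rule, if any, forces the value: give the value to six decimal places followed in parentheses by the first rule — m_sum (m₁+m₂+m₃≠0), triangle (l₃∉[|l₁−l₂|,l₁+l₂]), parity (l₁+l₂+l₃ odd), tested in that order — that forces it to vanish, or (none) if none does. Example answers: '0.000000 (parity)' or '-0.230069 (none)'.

Checks pass: Σm=0; 18 even; l₃=7∈[5,11].
(2·8+1)(2·3+1)(2·7+1) = 1785
Δ: 4! 12! 2! / 19! → 1/5290740
sum: t=1:−1/7257600 t=2:+1/2073600 t=3:−1/7257600 = 1/4838400
3j²(8 3 7; 0 0 0) = Δ·Π!·Σ² = 252/20995  (sign -1)
sum: t=4:+1/24883200 = 1/24883200
3j²(8 3 7; -2 3 -1) = Δ·Π!·Σ² = 70/4199  (sign +1)
combine: 4πI² = 1785·252/20995·70/4199 = 370440/1037153
take √, sign -1: I = -0.16859030
No selection rule forces the value: the integral is nonzero (none).

-0.168590 (none)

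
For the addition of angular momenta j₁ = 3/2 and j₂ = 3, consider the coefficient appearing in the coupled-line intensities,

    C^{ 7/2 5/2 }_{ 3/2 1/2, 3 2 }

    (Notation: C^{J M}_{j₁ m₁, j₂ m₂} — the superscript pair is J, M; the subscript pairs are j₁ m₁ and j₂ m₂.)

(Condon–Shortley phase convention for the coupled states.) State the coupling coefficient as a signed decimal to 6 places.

-0.377964  (= −√(1/7))

triangle: 1!*2!*5!/9! = 240/362880
(j±m)!: 2!*1!*5!*1!*6!*1! = 172800
prefactor² = (2J+1)*Δ*N² = 6400/7
  k=0: +1/(0!*1!*1!*5!*1!*0!) = 1/120
  k=1: −1/(1!*0!*0!*4!*2!*1!) = -1/48
Σ = -1/80  ⇒  CG² = 6400/7*(-1/80)² = 1/7
CG = −√(1/7) = -0.377964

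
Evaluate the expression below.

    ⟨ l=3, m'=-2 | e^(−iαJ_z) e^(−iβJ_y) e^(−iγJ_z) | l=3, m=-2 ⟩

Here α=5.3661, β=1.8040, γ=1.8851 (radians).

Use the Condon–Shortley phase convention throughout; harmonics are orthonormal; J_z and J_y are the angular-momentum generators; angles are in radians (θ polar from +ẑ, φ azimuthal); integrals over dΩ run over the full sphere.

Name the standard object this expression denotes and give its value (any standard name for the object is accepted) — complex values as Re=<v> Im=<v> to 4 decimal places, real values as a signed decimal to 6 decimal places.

Wigner D-matrix element, Re=0.1422 Im=-0.3718

This is a Wigner D-matrix element — the rotation-matrix element ⟨l m'| R(α,β,γ) |l m⟩ in the angular-momentum basis.
Split into d^3_{-2,-2}(β=1.8040) × two z-phases.
c=cos(1.804000/2)=0.620042, s=sin(1.804000/2)=0.784569; N=√[1·120·1·120]=120.000000
The bounds max(0,m−m')=0 and min(l+m,l−m')=1 give 2 terms
  k=0: (−1)^0·120.0000/(120)·0.6200^6·0.7846^0 = +0.056823
  k=1: (−1)^1·120.0000/(24)·0.6200^4·0.7846^2 = -0.454901
d^3_{-2,-2}(1.8040) = +0.056823 -0.454901 = -0.398077
Phases: e^{-i·(-2)·5.3661}=-0.260340-0.965517i, e^{-i·(-2)·1.8851}=-0.808847-0.588019i ⇒ D=+0.142180-0.371820i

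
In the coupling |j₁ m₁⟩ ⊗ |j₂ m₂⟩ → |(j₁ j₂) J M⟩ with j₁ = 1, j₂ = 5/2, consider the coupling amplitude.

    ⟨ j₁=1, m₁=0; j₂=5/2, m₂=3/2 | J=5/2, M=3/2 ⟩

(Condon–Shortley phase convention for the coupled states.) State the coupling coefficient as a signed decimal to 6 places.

√[6·1!1!4!/7! · 1!1!4!1!4!1!] = √(576/35)
  +(−1)^0/∏(0,1,1,4,0,0)! = 1/24  (running 1/24)
  +(−1)^1/∏(1,0,0,3,1,1)! = -1/6  (running -1/8)
⟨..|..⟩ = √(576/35)·(-1/8) = -0.507093

−√(9/35) = -0.507093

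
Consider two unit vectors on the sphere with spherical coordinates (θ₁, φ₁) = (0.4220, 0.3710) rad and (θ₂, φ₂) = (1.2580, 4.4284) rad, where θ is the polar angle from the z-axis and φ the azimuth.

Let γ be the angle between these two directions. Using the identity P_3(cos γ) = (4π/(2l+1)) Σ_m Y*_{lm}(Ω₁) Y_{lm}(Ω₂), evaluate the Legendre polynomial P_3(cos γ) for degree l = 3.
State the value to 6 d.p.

-0.064794

Summing Y*_{l m}(θ₁,φ₁)·Y_{l m}(θ₂,φ₂) over m ∈ [−3, 3]; prefactor 4π/(2·3+1) = 1.795196:
  m=-3: Y*=+0.012671+0.025716i  Y=+0.270467-0.236659i  product +0.009513+0.003957i
  m=-2: Y*=+0.115291+0.105695i  Y=-0.240005-0.153152i  product -0.011483-0.043024i
  m=-1: Y*=+0.389979+0.151707i  Y=+0.045365-0.155425i  product +0.041271-0.053730i
  m=+0: Y*=+0.395316-0.000000i  Y=-0.290133+0.000000i  product -0.114694+0.000000i
  m=+1: Y*=-0.389979+0.151707i  Y=-0.045365-0.155425i  product +0.041271+0.053730i
  m=+2: Y*=+0.115291-0.105695i  Y=-0.240005+0.153152i  product -0.011483+0.043024i
  m=+3: Y*=-0.012671+0.025716i  Y=-0.270467-0.236659i  product +0.009513-0.003957i
Σ over m = -0.036093-0.000000i; ×(4π/7) → -0.064794-0.000000i. Real part: -0.064794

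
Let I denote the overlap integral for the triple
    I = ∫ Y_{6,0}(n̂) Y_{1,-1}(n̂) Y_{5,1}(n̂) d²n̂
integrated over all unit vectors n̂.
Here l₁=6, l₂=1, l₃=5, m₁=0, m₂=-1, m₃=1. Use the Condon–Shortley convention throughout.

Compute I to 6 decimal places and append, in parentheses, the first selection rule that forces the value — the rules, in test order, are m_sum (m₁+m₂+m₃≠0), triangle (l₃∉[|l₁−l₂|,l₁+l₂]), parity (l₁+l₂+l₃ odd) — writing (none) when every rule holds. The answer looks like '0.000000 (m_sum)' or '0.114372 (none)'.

m-sum 0 ✓  L=12 even ✓  5≤5≤7 ✓
Π(2lᵢ+1) = 13×3×11 = 429
triangle coeff Δ(6,1,5) = 1/858
Σ_t [1,1]: t=1:−1/14400 = -1/14400
(3j)²=6/143 [(6 1 5; 0 0 0)], sign=+1
Σ_t [0,0]: t=0:+1/34560 = 1/34560
(3j)²=5/286 [(6 1 5; 0 -1 1)], sign=+1
⇒ 4πI² = 45/143
I = (+1)√(45/143/(4π)) = 0.15824621
No selection rule forces the value: the integral is nonzero (none).

0.158246 (none)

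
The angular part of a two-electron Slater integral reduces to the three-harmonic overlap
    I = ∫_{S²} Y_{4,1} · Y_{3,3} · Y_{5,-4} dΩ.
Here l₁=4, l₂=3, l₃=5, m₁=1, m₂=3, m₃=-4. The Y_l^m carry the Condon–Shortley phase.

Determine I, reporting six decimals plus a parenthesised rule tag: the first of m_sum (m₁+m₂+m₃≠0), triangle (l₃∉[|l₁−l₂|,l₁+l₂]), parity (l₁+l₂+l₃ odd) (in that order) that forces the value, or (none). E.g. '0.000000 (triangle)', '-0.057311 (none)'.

Checks pass: Σm=0; 12 even; l₃=5∈[1,7].
(2·4+1)(2·3+1)(2·5+1) = 693
Δ: 2! 6! 4! / 13! → 1/180180
sum: t=0:+1/576 t=1:−1/144 t=2:+1/576 = -1/288
3j²(4 3 5; 0 0 0) = Δ·Π!·Σ² = 20/1001  (sign +1)
sum: t=2:+1/5760 = 1/5760
3j²(4 3 5; 1 3 -4) = Δ·Π!·Σ² = 9/286  (sign -1)
combine: 4πI² = 693·20/1001·9/286 = 810/1859
take √, sign -1: I = -0.18620781
No selection rule forces the value: the integral is nonzero (none).

-0.186208 (none)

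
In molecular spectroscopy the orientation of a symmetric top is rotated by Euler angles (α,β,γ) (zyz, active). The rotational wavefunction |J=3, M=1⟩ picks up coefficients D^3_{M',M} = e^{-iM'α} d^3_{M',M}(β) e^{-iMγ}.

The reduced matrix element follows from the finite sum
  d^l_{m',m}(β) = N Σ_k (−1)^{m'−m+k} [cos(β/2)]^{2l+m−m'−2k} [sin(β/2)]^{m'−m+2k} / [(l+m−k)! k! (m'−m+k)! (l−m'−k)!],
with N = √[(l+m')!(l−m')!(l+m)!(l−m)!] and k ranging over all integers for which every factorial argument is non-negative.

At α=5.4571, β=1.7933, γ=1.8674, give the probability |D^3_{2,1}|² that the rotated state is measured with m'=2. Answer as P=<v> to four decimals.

Split into d^3_{2,1}(β=1.7933) × two z-phases.
Half-angle: c=0.624231, s=0.781240. N=√(120·1·24·2)=75.894664
k∈{0,1} keeps every argument non-negative
  k=0: (−1)^1·75.8947/(24)·0.6242^5·0.7812^1 = -0.234158
  k=1: (−1)^2·75.8947/(12)·0.6242^3·0.7812^3 = +0.733532
d^3_{2,1}(1.7933) = -0.234158 +0.733532 = +0.499373
|D^3_{2,1}|² = |d^3_{2,1}(β)|² = (+0.499373)² = 0.249374 (the z-rotation phases have unit modulus)

P=0.2494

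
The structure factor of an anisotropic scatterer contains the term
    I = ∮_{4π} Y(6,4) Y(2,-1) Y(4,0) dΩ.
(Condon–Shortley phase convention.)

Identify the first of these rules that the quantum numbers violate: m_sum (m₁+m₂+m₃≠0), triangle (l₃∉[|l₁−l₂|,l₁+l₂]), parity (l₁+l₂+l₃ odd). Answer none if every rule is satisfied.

m_sum

m₁+m₂+m₃ = 4 − 1 + 0 = 3  ✗
triangle: |6−2|=4 ≤ l₃=4 ≤ 6+2=8
parity: l₁+l₂+l₃ = 12 is even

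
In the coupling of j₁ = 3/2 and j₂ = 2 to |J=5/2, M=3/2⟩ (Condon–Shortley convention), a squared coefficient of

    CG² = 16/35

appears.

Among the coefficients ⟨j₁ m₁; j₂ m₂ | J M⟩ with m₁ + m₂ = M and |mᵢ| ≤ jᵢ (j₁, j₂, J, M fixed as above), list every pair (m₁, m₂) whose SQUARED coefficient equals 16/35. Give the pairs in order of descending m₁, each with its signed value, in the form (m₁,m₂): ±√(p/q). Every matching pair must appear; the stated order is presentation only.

(-1/2,2): −√(16/35)

Admissible pairs with m₁+m₂ = M = 3/2: (-1/2,2), (1/2,1), (3/2,0)
  (m₁,m₂)=(3/2,0): CG² = 18/35, CG = +√(18/35)
  (m₁,m₂)=(1/2,1): CG² = 1/35, CG = −√(1/35)
  (m₁,m₂)=(-1/2,2): CG² = 16/35, CG = −√(16/35)   ← matches the target
Pairs with CG² = 16/35: (-1/2,2): −√(16/35)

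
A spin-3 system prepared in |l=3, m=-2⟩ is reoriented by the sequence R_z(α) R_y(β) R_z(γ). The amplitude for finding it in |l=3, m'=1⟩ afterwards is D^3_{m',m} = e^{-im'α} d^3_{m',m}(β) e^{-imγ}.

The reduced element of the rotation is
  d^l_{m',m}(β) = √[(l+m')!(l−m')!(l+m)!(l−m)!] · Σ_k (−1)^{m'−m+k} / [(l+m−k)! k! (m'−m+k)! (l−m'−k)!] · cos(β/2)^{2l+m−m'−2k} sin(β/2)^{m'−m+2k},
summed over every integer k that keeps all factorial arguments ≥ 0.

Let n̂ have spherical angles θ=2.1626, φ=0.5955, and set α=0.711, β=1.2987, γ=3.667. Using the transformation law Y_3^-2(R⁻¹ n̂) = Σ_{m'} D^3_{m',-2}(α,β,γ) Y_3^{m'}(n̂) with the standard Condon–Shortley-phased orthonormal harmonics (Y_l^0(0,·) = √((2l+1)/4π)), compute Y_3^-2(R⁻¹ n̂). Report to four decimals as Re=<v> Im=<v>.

Re=0.1025 Im=0.3713

Need the full column D^3_{m',-2} for m'=−3..3 at α=0.7110, β=1.2987, γ=3.6670.
cos(β/2)=0.796477, sin(β/2)=0.604669
d^3_{-3,-2}: single k=1 term ⇒ +0.474744;  D = -0.474321-0.020039i
d^3_{-2,-2}: k∈[0..1] ⇒ +0.255293 -0.735696 = -0.480402;  D = +0.376914-0.297863i
d^3_{-1,-2}: k∈[0..1] ⇒ -0.612892 +0.706484 = +0.093592;  D = -0.017769+0.091890i
d^3_{0,-2}: k∈[0..1] ⇒ +0.805914 -0.464491 = +0.341423;  D = +0.169641+0.296297i
d^3_{1,-2}: k∈[0..1] ⇒ -0.706484 +0.203592 = -0.502892;  D = -0.474135-0.167620i
d^3_{2,-2}: k∈[0..1] ⇒ +0.424020 -0.048877 = +0.375143;  D = +0.349595-0.136072i
d^3_{3,-2}: single k=0 term ⇒ -0.157702;  D = -0.074025+0.139248i
Y_3^{m'}(θ=2.1626,φ=0.5955) and Σ D·Y over m':
  (-0.4743-0.0200i)·(-0.0510-0.2330i)  (+0.3769-0.2979i)·(-0.1456+0.3647i)  (-0.0178+0.0919i)·(+0.1235-0.0837i)  (+0.1696+0.2963i)·(+0.3006+0.0000i)  (-0.4741-0.1676i)·(-0.1235-0.0837i)  (+0.3496-0.1361i)·(-0.1456-0.3647i)  (-0.0740+0.1392i)·(+0.0510-0.2330i)
Y_3^-2(R⁻¹ n̂) = +0.102452+0.371283i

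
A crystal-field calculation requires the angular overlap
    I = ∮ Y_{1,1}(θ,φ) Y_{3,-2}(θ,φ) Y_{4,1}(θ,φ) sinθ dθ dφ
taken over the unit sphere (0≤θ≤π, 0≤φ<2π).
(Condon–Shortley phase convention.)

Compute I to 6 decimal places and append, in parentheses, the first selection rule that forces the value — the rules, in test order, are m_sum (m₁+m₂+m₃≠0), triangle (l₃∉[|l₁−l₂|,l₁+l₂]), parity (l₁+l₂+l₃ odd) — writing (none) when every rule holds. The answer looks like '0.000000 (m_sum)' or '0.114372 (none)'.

Rules hold: Σm=0, L=8 even, 2≤4≤4.
N = 3·7·9 = 189
Δ = 0!·2!·6!/9! = 1/252
Racah Σ t=0..0: t=0:+1/36 = 1/36
⇒ 3j(1 3 4; 0 0 0)² = 4/63, sgn +1
Racah Σ t=0..0: t=0:+1/240 = 1/240
⇒ 3j(1 3 4; 1 -2 1)² = 1/84, sgn -1
4πI² = N·(3j₀)²·(3jₘ)² = 1/7
I = -1·√(0.142857/4π) = -0.10662181
No selection rule forces the value: the integral is nonzero (none).

-0.106622 (none)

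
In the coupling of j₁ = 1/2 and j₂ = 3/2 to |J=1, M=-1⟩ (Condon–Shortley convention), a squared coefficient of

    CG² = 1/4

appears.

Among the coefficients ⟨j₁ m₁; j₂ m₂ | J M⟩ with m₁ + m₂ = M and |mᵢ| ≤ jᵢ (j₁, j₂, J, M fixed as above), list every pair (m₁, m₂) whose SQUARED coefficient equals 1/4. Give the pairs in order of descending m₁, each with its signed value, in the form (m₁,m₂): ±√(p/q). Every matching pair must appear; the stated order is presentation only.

Admissible pairs with m₁+m₂ = M = -1: (-1/2,-1/2), (1/2,-3/2)
  (m₁,m₂)=(1/2,-3/2): CG² = 3/4, CG = +√(3/4)
  (m₁,m₂)=(-1/2,-1/2): CG² = 1/4, CG = −√(1/4)   ← matches the target
Pairs with CG² = 1/4: (-1/2,-1/2): −√(1/4)

(-1/2,-1/2): −√(1/4)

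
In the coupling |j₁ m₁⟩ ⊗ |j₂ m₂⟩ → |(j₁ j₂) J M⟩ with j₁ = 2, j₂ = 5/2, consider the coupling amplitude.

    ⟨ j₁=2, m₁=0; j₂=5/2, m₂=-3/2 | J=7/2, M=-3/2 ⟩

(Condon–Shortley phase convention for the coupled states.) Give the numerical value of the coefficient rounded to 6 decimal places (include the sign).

+√(2/7) = +0.534522

√[8·1!3!4!/9! · 2!2!1!4!2!5!] = √(512/7)
  +(−1)^0/∏(0,1,2,1,1,3)! = 1/12  (running 1/12)
  +(−1)^1/∏(1,0,1,0,2,4)! = -1/48  (running 1/16)
⟨..|..⟩ = √(512/7)·(1/16) = +0.534522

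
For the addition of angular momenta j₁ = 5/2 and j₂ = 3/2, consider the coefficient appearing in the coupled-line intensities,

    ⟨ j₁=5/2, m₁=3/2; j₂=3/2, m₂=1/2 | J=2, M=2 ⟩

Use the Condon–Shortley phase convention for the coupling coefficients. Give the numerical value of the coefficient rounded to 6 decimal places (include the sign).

j₁+j₂−J=2  J+j₁−j₂=3  J−j₁+j₂=1  j₁+j₂+J+1=7
(j₁±m₁, j₂±m₂, J±M) = (4,1,2,1,4,0)
P² = 96/7
sum k=1..1:
  [1] −1/6 = -1/6
S = -1/6
C² = P²·S² = 8/21 ; C = -0.617213

−√(8/21) ≈ -0.617213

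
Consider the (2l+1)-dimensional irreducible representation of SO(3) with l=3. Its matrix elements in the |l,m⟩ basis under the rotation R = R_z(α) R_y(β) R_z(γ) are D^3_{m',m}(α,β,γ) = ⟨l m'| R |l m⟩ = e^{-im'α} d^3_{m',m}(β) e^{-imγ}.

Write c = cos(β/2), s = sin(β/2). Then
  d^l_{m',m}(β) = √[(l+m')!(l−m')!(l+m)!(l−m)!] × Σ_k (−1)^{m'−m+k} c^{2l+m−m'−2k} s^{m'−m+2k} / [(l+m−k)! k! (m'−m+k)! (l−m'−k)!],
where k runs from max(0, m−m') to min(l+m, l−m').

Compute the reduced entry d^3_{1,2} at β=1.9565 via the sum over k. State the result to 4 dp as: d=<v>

d=-0.4863

d^3_{1,2}(β=1.9565) via the finite sum:
With c≡cos(β/2)=0.558475 and s≡sin(β/2)=0.829521, N=[24·2·120·1]^{1/2}=75.894664
k: max(0,(2)−(1))=1 … min(3+(2),3−(1))=2
  k=1: (−1)^0·75.8947/(24)·0.5585^5·0.8295^1 = +0.142510
  k=2: (−1)^1·75.8947/(12)·0.5585^3·0.8295^3 = -0.628817
d^3_{1,2}(1.9565) = +0.142510 -0.628817 = -0.486306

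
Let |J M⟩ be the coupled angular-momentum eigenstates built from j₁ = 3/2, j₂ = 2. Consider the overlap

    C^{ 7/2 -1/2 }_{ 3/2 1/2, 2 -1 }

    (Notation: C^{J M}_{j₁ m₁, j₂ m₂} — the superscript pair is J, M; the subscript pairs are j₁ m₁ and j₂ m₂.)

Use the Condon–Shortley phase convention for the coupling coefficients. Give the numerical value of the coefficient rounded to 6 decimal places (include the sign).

+√(12/35) ≈ +0.585540

j₁+j₂−J=0  J+j₁−j₂=3  J−j₁+j₂=4  j₁+j₂+J+1=8
(j₁±m₁, j₂±m₂, J±M) = (2,1,1,3,3,4)
P² = 1728/35
sum k=0..0:
  [0] +1/12 = 1/12
S = 1/12
C² = P²·S² = 12/35 ; C = +0.585540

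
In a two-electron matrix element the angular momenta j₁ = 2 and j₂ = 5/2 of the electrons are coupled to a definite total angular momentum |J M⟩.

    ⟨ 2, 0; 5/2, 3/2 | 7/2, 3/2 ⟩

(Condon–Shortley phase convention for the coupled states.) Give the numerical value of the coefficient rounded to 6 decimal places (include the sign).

√[8·1!3!4!/9! · 2!2!4!1!5!2!] = √(512/7)
  +(−1)^0/∏(0,1,2,4,1,0)! = 1/48  (running 1/48)
  +(−1)^1/∏(1,0,1,3,2,1)! = -1/12  (running -1/16)
⟨..|..⟩ = √(512/7)·(-1/16) = -0.534522

-0.534522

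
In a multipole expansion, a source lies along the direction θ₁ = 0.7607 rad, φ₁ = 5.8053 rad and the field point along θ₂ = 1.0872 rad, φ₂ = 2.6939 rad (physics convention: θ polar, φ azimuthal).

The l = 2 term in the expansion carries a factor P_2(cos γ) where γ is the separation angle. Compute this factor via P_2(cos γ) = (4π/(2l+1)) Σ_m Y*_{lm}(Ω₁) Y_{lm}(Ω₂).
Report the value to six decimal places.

-0.387967

Addition theorem: P_2(cos γ) = (4π/5) Σ_m Y*_{lm}(Ω₁) Y_{lm}(Ω₂), m = −2…2:
  term(m=-2) = +0.055486-0.003355i   from Y*(Ω₁)=+0.105934-0.149957i, Y(Ω₂)=+0.189294+0.236292i
  term(m=-1) = -0.122636+0.003704i   from Y*(Ω₁)=+0.342581-0.177432i, Y(Ω₂)=-0.286677-0.137666i
  term(m=+0) = -0.020067+0.000000i   from Y*(Ω₁)=+0.181055-0.000000i, Y(Ω₂)=-0.110835+0.000000i
  term(m=+1) = -0.122636-0.003704i   from Y*(Ω₁)=-0.342581-0.177432i, Y(Ω₂)=+0.286677-0.137666i
  term(m=+2) = +0.055486+0.003355i   from Y*(Ω₁)=+0.105934+0.149957i, Y(Ω₂)=+0.189294-0.236292i
Σ over m = -0.154367+0.000000i; ×(4π/5) → -0.387967+0.000000i. Real part: -0.387967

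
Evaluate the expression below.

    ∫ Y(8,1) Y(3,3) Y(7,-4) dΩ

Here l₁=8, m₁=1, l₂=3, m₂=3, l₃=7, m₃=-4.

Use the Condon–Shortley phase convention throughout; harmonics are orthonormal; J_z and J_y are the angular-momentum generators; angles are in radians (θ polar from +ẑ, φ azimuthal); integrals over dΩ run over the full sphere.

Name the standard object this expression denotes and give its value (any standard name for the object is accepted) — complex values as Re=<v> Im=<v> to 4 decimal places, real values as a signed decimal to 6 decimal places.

This is a Gaunt coefficient — the integral of a triple product of spherical harmonics over the sphere.
m-sum 0 ✓  L=18 even ✓  5≤7≤11 ✓
Π(2lᵢ+1) = 17×7×15 = 1785
triangle coeff Δ(8,3,7) = 1/5290740
Σ_t [1,3]: t=1:−1/7257600 t=2:+1/2073600 t=3:−1/7257600 = 1/4838400
(3j)²=252/20995 [(8 3 7; 0 0 0)], sign=-1
Σ_t [4,4]: t=4:+1/104509440 = 1/104509440
(3j)²=275/50388 [(8 3 7; 1 3 -4)], sign=-1
⇒ 4πI² = 121275/1037153
I = (+1)√(121275/1037153/(4π)) = 0.09646267

Gaunt coefficient, +0.096463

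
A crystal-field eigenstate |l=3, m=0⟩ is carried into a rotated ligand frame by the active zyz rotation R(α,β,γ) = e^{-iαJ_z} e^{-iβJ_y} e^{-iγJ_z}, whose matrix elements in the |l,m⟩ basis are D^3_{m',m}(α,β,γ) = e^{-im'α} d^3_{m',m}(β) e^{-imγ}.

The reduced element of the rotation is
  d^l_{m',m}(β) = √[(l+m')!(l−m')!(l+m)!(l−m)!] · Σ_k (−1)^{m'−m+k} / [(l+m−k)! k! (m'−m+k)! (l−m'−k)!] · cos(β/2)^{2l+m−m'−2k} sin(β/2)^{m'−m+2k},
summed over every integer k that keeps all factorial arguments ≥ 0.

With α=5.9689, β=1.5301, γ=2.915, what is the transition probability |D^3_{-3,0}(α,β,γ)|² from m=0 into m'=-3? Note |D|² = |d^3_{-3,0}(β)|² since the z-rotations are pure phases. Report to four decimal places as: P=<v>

P=0.3110

Split into d^3_{-3,0}(β=1.5301) × two z-phases.
c=cos(1.530100/2)=0.721348, s=sin(1.530100/2)=0.692573; N=√[1·720·6·6]=160.996894
k∈{3} keeps every argument non-negative
  k=3: (−1)^0·160.9969/(36)·0.7213^3·0.6926^3 = +0.557630
d^3_{-3,0}(1.5301) = +0.557630
|D^3_{-3,0}|² = |d^3_{-3,0}(β)|² = (+0.557630)² = 0.310951 (the z-rotation phases have unit modulus)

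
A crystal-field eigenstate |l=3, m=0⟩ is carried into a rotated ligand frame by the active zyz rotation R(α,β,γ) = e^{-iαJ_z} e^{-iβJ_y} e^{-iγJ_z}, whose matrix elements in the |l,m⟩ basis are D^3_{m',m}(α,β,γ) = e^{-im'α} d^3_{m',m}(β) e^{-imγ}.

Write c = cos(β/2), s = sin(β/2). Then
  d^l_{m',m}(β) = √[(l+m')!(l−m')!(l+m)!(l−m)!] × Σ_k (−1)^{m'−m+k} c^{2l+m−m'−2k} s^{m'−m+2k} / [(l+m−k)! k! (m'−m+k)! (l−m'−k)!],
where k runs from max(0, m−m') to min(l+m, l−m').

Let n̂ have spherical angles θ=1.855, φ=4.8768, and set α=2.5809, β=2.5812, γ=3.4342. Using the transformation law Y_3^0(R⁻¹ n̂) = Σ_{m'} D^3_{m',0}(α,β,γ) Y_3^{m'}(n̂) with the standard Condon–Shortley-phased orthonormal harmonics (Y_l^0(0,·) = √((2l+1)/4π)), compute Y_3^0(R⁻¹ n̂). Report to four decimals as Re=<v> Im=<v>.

Need the full column D^3_{m',0} for m'=−3..3 at α=2.5809, β=2.5812, γ=3.4342.
cos(β/2)=0.276544, sin(β/2)=0.961001
d^3_{-3,0}: single k=3 term ⇒ +0.083942;  D = +0.009322+0.083423i
d^3_{-2,0}: k∈[2..3] ⇒ +0.029585 -0.357261 = -0.327676;  D = -0.142354+0.295139i
d^3_{-1,0}: k∈[1..3] ⇒ +0.005384 -0.195064 +0.785190 = +0.595510;  D = -0.504330+0.316676i
d^3_{0,0}: k∈[0..3] ⇒ +0.000447 -0.048613 +0.587040 -0.787669 = -0.248794;  D = -0.248794+0.000000i
d^3_{1,0}: k∈[0..2] ⇒ -0.005384 +0.195064 -0.785190 = -0.595510;  D = +0.504330+0.316676i
d^3_{2,0}: k∈[0..1] ⇒ +0.029585 -0.357261 = -0.327676;  D = -0.142354-0.295139i
d^3_{3,0}: single k=0 term ⇒ -0.083942;  D = -0.009322+0.083423i
Y_3^{m'}(θ=1.855,φ=4.8768) and Σ D·Y over m':
  (+0.0093+0.0834i)·(-0.1747-0.3250i)  (-0.1424+0.2951i)·(+0.2499-0.0853i)  (-0.5043+0.3167i)·(-0.0308-0.1857i)  (-0.2488+0.0000i)·(+0.2728+0.0000i)  (+0.5043+0.3167i)·(+0.0308-0.1857i)  (-0.1424-0.2951i)·(+0.2499+0.0853i)  (-0.0093+0.0834i)·(+0.1747-0.3250i)
Y_3^0(R⁻¹ n̂) = +0.111005-0.000000i

Re=0.1110 Im=0.0000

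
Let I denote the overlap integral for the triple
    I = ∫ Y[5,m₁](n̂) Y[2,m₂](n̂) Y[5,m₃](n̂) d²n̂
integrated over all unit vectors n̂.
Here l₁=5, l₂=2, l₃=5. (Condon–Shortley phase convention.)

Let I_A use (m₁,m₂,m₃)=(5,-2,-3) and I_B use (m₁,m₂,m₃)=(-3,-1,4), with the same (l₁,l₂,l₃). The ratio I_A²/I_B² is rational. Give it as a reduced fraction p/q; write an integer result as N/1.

Shared (l₁,l₂,l₃)=(5,2,5): N and (l;000)² cancel in I_A²/I_B².
A: Δ = 2!·8!·2!/13! = 1/38610; Racah Σ t=0..0: t=0:+1/161280 = 1/161280; ⇒ 3j(5 2 5; 5 -2 -3)² = 1/143, sgn +1
B: Δ = 2!·8!·2!/13! = 1/38610; Racah Σ t=0..1: t=0:+1/80640 t=1:−1/10080 = -1/11520; ⇒ 3j(5 2 5; -3 -1 4)² = 49/1430, sgn +1
I_A²/I_B² = (1/143)/(49/1430) = 10/49

10/49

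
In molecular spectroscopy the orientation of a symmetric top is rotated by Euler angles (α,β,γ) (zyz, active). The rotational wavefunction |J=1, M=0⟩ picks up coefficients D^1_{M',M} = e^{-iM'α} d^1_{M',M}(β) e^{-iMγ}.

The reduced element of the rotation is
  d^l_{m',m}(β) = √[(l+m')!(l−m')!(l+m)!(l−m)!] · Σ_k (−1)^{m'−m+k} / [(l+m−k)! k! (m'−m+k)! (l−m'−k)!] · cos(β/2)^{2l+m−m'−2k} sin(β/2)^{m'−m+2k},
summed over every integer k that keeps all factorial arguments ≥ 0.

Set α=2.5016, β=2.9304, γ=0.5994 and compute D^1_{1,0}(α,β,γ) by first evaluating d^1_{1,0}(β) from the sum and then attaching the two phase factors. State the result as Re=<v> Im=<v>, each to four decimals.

First d^1_{1,0}(β=2.9304), then the phase factors e^{-i(1)α} and e^{-i(0)γ}:
c=cos(2.930400/2)=0.105400, s=sin(2.930400/2)=0.994430; N=√[2·1·1·1]=1.414214
k∈{0} keeps every argument non-negative
  k=0: (−1)^1·1.4142/(1)·0.1054^1·0.9944^1 = -0.148228
d^1_{1,0}(2.9304) = -0.148228
D = (-0.802100-0.597190i)·(-0.148228)·(+1.000000+0.000000i) = +0.118894+0.088520i

Re=0.1189 Im=0.0885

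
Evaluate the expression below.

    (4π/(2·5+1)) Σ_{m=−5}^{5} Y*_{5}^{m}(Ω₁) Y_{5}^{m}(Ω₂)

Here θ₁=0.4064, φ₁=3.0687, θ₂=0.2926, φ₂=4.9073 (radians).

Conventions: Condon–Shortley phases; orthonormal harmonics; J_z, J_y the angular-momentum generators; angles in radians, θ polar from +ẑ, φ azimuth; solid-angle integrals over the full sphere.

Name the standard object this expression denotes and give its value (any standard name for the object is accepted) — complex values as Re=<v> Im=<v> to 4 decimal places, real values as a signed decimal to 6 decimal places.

This sum is the spherical-harmonic addition theorem: it equals the Legendre polynomial P_l(cos γ) of the angle γ between the two directions.
Summing Y*_{l m}(θ₁,φ₁)·Y_{l m}(θ₂,φ₂) over m ∈ [−5, 5]; prefactor 4π/(2·5+1) = 1.142397:
  [-5]  conj(Y_{5,-5})(Ω₁) = -0.00419 + 0.00160j ; Y_{5,-5}(Ω₂) = 0.00077 + 0.00052j ; Δ = -0.00000 - 0.00000j
  [-4]  conj(Y_{5,-4})(Ω₁) = 0.03153 - 0.00946j ; Y_{5,-4}(Ω₂) = 0.00692 - 0.00684j ; Δ = 0.00015 - 0.00028j
  [-3]  conj(Y_{5,-3})(Ω₁) = -0.13755 + 0.03057j ; Y_{5,-3}(Ω₂) = -0.03323 - 0.05020j ; Δ = 0.00611 + 0.00589j
  [-2]  conj(Y_{5,-2})(Ω₁) = 0.36854 - 0.05411j ; Y_{5,-2}(Ω₂) = -0.21859 + 0.08981j ; Δ = -0.07570 + 0.04493j
  [-1]  conj(Y_{5,-1})(Ω₁) = -0.52243 + 0.03815j ; Y_{5,-1}(Ω₂) = 0.10406 + 0.52711j ; Δ = -0.07447 - 0.27141j
  [+0]  conj(Y_{5,0})(Ω₁) = 0.08460 + 0.00000j ; Y_{5,0}(Ω₂) = 0.42294 + 0.00000j ; Δ = 0.03578 + 0.00000j
  [+1]  conj(Y_{5,1})(Ω₁) = 0.52243 + 0.03815j ; Y_{5,1}(Ω₂) = -0.10406 + 0.52711j ; Δ = -0.07447 + 0.27141j
  [+2]  conj(Y_{5,2})(Ω₁) = 0.36854 + 0.05411j ; Y_{5,2}(Ω₂) = -0.21859 - 0.08981j ; Δ = -0.07570 - 0.04493j
  [+3]  conj(Y_{5,3})(Ω₁) = 0.13755 + 0.03057j ; Y_{5,3}(Ω₂) = 0.03323 - 0.05020j ; Δ = 0.00611 - 0.00589j
  [+4]  conj(Y_{5,4})(Ω₁) = 0.03153 + 0.00946j ; Y_{5,4}(Ω₂) = 0.00692 + 0.00684j ; Δ = 0.00015 + 0.00028j
  [+5]  conj(Y_{5,5})(Ω₁) = 0.00419 + 0.00160j ; Y_{5,5}(Ω₂) = -0.00077 + 0.00052j ; Δ = -0.00000 + 0.00000j
Total Σ_m = -0.25206 - 0.00000j. Multiply by 1.142397: -0.28795 - 0.00000j. P_5(cos γ) = -0.287950

Legendre polynomial (addition theorem), -0.287950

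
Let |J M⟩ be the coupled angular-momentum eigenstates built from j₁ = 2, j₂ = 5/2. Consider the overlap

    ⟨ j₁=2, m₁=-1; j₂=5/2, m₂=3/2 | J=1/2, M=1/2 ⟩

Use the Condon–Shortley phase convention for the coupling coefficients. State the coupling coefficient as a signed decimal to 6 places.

-0.516398  (= −√(4/15))

√[2·4!0!1!/6! · 1!3!4!1!1!0!] = √(48/5)
  +(−1)^3/∏(3,1,0,1,0,0)! = -1/6  (running -1/6)
⟨..|..⟩ = √(48/5)·(-1/6) = -0.516398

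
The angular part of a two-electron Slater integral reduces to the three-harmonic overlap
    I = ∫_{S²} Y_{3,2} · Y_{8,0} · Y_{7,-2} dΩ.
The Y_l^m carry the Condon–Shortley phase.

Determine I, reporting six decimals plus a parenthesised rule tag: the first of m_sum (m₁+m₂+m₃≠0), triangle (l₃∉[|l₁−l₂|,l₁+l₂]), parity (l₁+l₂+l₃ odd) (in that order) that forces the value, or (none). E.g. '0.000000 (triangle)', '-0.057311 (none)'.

Checks pass: Σm=0; 18 even; l₃=7∈[5,11].
(2·3+1)(2·8+1)(2·7+1) = 1785
Δ: 4! 2! 12! / 19! → 1/5290740
sum: t=1:−1/7257600 t=2:+1/2073600 t=3:−1/7257600 = 1/4838400
3j²(3 8 7; 0 0 0) = Δ·Π!·Σ² = 252/20995  (sign -1)
sum: t=0:+1/23224320 t=1:−1/7257600 = -11/116121600
3j²(3 8 7; 2 0 -2) = Δ·Π!·Σ² = 121/8398  (sign +1)
combine: 4πI² = 1785·252/20995·121/8398 = 320166/1037153
take √, sign -1: I = -0.15673329
No selection rule forces the value: the integral is nonzero (none).

-0.156733 (none)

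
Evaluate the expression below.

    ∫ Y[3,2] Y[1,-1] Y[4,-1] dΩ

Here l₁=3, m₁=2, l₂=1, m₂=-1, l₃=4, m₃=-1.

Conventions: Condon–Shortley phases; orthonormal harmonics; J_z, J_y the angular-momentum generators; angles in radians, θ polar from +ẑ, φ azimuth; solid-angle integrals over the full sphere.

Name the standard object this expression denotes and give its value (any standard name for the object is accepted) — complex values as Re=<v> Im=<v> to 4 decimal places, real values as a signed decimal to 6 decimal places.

This is a Gaunt coefficient — the integral of a triple product of spherical harmonics over the sphere.
m-sum 0 ✓  L=8 even ✓  2≤4≤4 ✓
Π(2lᵢ+1) = 7×3×9 = 189
triangle coeff Δ(3,1,4) = 1/252
Σ_t [0,0]: t=0:+1/36 = 1/36
(3j)²=4/63 [(3 1 4; 0 0 0)], sign=+1
Σ_t [0,0]: t=0:+1/240 = 1/240
(3j)²=1/84 [(3 1 4; 2 -1 -1)], sign=-1
⇒ 4πI² = 1/7
I = (-1)√(1/7/(4π)) = -0.10662181

Gaunt coefficient, -0.106622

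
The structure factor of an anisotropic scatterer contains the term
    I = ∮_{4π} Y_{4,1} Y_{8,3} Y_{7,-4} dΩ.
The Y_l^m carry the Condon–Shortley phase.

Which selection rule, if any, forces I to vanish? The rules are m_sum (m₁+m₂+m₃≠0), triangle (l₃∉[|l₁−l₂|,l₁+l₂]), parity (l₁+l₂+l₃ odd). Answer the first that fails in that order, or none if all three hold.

parity

m₁+m₂+m₃ = 1 + 3 − 4 = 0  ✓
triangle: |4−8|=4 ≤ l₃=7 ≤ 4+8=12  ✓
parity: l₁+l₂+l₃ = 19 is odd  ✗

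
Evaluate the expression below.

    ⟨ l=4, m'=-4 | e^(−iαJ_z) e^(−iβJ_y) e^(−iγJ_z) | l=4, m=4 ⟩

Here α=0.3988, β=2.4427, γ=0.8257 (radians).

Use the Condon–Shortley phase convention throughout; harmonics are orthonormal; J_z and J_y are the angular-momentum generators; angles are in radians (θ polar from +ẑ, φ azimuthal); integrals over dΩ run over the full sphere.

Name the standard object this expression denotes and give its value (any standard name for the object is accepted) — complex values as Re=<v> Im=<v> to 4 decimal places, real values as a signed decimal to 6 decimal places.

This is a Wigner D-matrix element — the rotation-matrix element ⟨l m'| R(α,β,γ) |l m⟩ in the angular-momentum basis.
Split into d^4_{-4,4}(β=2.4427) × two z-phases.
c=cos(2.442700/2)=0.342378, s=sin(2.442700/2)=0.939562; N=√[1·40320·40320·1]=40320.000000
Admissible k: 8..8 (factorial args all ≥0)
  k=8: (−1)^0·40320.0000/(40320)·0.3424^0·0.9396^8 = +0.607303
d^4_{-4,4}(2.4427) = +0.607303
Attach z-rotation phases: D = e^{-i(-4)(0.3988)}·(+0.607303)·e^{-i(4)(0.8257)} = -0.082822-0.601629i

Wigner D-matrix element, Re=-0.0828 Im=-0.6016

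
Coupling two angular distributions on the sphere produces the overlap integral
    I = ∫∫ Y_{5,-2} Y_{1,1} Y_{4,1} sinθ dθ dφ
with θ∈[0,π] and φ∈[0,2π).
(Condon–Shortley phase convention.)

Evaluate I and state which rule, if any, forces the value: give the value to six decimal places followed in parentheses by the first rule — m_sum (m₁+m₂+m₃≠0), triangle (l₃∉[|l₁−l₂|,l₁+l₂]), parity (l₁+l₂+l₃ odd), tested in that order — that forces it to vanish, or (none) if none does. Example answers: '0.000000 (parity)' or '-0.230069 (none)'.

0.225034 (none)

Checks pass: Σm=0; 10 even; l₃=4∈[4,6].
(2·5+1)(2·1+1)(2·4+1) = 297
Δ: 2! 8! 0! / 11! → 1/495
sum: t=1:−1/576 = -1/576
3j²(5 1 4; 0 0 0) = Δ·Π!·Σ² = 5/99  (sign -1)
sum: t=2:+1/1440 = 1/1440
3j²(5 1 4; -2 1 1) = Δ·Π!·Σ² = 7/165  (sign -1)
combine: 4πI² = 297·5/99·7/165 = 7/11
take √, sign +1: I = 0.22503380
No selection rule forces the value: the integral is nonzero (none).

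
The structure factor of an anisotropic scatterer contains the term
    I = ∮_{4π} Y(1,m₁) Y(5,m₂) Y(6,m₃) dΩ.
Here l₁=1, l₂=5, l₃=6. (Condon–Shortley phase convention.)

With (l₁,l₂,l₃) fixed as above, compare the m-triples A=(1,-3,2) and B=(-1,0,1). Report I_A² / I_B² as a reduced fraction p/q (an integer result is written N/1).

Shared (l₁,l₂,l₃)=(1,5,6): N and (l;000)² cancel in I_A²/I_B².
A: Δ = 0!·2!·10!/13! = 1/858; Racah Σ t=0..0: t=0:+1/161280 = 1/161280; ⇒ 3j(1 5 6; 1 -3 2)² = 1/143, sgn +1
B: Δ = 0!·2!·10!/13! = 1/858; Racah Σ t=0..0: t=0:+1/28800 = 1/28800; ⇒ 3j(1 5 6; -1 0 1)² = 7/286, sgn -1
I_A²/I_B² = (1/143)/(7/286) = 2/7

2/7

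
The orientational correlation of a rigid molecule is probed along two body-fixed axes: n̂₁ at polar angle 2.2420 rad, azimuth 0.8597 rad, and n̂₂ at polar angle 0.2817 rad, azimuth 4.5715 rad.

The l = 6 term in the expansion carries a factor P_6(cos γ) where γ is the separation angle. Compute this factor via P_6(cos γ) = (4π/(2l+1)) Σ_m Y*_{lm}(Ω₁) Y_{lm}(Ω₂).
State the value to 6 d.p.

-0.357292

Summing Y*_{l m}(θ₁,φ₁)·Y_{l m}(θ₂,φ₂) over m ∈ [−6, 6]; prefactor 4π/(2·6+1) = 0.966644:
  m=-6: Y*=(0.048029, -0.100501)  Y=(-0.000148, -0.000167)  product (-0.000024, 0.000007)
  m=-5: Y*=(0.123248, 0.280579)  Y=(-0.001728, 0.002033)  product (-0.000784, -0.000234)
  m=-4: Y*=(-0.417503, -0.127873)  Y=(0.016481, 0.010414)  product (-0.005549, -0.006455)
  m=-3: Y*=(0.206482, -0.130172)  Y=(0.039423, -0.087651)  product (-0.003270, -0.023230)
  m=-2: Y*=(0.030314, -0.202487)  Y=(-0.301909, -0.087397)  product (-0.026849, 0.058483)
  m=-1: Y*=(0.218256, 0.253362)  Y=(-0.083652, 0.589812)  product (-0.167694, 0.107535)
  m=+0: Y*=(0.117846, -0.000000)  Y=(0.328530, 0.000000)  product (0.038716, 0.000000)
  m=+1: Y*=(-0.218256, 0.253362)  Y=(0.083652, 0.589812)  product (-0.167694, -0.107535)
  m=+2: Y*=(0.030314, 0.202487)  Y=(-0.301909, 0.087397)  product (-0.026849, -0.058483)
  m=+3: Y*=(-0.206482, -0.130172)  Y=(-0.039423, -0.087651)  product (-0.003270, 0.023230)
  m=+4: Y*=(-0.417503, 0.127873)  Y=(0.016481, -0.010414)  product (-0.005549, 0.006455)
  m=+5: Y*=(-0.123248, 0.280579)  Y=(0.001728, 0.002033)  product (-0.000784, 0.000234)
  m=+6: Y*=(0.048029, 0.100501)  Y=(-0.000148, 0.000167)  product (-0.000024, -0.000007)
Σ over m = (-0.369621, -0.000000); ×(4π/13) → (-0.357292, -0.000000). Real part: -0.357292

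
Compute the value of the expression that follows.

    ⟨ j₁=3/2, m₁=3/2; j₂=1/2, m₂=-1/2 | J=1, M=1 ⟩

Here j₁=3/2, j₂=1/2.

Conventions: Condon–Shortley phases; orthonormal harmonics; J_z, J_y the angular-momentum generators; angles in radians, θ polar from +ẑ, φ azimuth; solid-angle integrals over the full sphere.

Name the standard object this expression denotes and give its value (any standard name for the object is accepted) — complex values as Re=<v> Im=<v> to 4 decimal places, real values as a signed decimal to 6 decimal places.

Clebsch–Gordan coefficient, +√(3/4) ≈ +0.866025

This is a Clebsch–Gordan (vector-coupling) coefficient.
triangle: 1!*2!*0!/4! = 2/24
(j±m)!: 3!*0!*0!*1!*2!*0! = 12
prefactor² = (2J+1)*Δ*N² = 3
  k=0: +1/(0!*1!*0!*0!*2!*0!) = 1/2
Σ = 1/2  ⇒  CG² = 3*(1/2)² = 3/4
CG = +√(3/4) = +0.866025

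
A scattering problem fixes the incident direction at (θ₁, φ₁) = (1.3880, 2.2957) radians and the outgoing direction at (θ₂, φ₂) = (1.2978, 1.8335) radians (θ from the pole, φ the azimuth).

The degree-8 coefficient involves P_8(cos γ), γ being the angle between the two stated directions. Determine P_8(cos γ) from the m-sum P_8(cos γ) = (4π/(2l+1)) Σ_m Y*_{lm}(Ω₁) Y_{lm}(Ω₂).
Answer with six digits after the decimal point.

Addition theorem: P_8(cos γ) = (4π/17) Σ_m Y*_{lm}(Ω₁) Y_{lm}(Ω₂), m = −8…8:
  m=-8: Y*=(0.398858, -0.209659)  Y=(-0.192943, -0.328672)  product (-0.145866, -0.090641)
  m=-7: Y*=(-0.311608, -0.117980)  Y=(0.411582, -0.113080)  product (-0.141594, -0.013322)
  m=-6: Y*=(-0.060940, -0.160455)  Y=(0.000147, 0.027136)  product (0.004345, -0.001677)
  m=-5: Y*=(-0.158050, 0.301429)  Y=(0.335262, 0.088210)  product (-0.079577, 0.087116)
  m=-4: Y*=(-0.065051, 0.016055)  Y=(-0.078997, 0.137976)  product (0.002924, -0.010244)
  m=-3: Y*=(0.271335, 0.187194)  Y=(0.196228, 0.195167)  product (0.016710, 0.089688)
  m=-2: Y*=(0.002279, 0.018741)  Y=(-0.180655, 0.104737)  product (-0.002375, -0.003147)
  m=-1: Y*=(0.213343, -0.240853)  Y=(0.062529, 0.232522)  product (0.069344, 0.034547)
  m=+0: Y*=(0.004596, -0.000000)  Y=(-0.221790, 0.000000)  product (-0.001019, 0.000000)
  m=+1: Y*=(-0.213343, -0.240853)  Y=(-0.062529, 0.232522)  product (0.069344, -0.034547)
  m=+2: Y*=(0.002279, -0.018741)  Y=(-0.180655, -0.104737)  product (-0.002375, 0.003147)
  m=+3: Y*=(-0.271335, 0.187194)  Y=(-0.196228, 0.195167)  product (0.016710, -0.089688)
  m=+4: Y*=(-0.065051, -0.016055)  Y=(-0.078997, -0.137976)  product (0.002924, 0.010244)
  m=+5: Y*=(0.158050, 0.301429)  Y=(-0.335262, 0.088210)  product (-0.079577, -0.087116)
  m=+6: Y*=(-0.060940, 0.160455)  Y=(0.000147, -0.027136)  product (0.004345, 0.001677)
  m=+7: Y*=(0.311608, -0.117980)  Y=(-0.411582, -0.113080)  product (-0.141594, 0.013322)
  m=+8: Y*=(0.398858, 0.209659)  Y=(-0.192943, 0.328672)  product (-0.145866, 0.090641)
Total Σ_m = (-0.553197, 0.000000). Multiply by 0.739198: (-0.408923, 0.000000). P_8(cos γ) = -0.408923

-0.408923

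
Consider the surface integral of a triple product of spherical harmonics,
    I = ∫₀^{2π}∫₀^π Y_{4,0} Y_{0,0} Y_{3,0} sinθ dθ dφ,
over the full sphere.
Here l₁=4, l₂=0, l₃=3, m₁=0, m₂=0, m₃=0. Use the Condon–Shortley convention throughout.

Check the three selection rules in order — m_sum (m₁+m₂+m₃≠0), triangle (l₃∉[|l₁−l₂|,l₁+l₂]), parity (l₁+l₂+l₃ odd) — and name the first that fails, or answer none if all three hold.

triangle

m₁+m₂+m₃ = 0 + 0 + 0 = 0  ✓
triangle: need |l₁−l₂| ≤ l₃ ≤ l₁+l₂ = [4,4]; l₃=3 is outside  ✗
parity: l₁+l₂+l₃ = 7 is odd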